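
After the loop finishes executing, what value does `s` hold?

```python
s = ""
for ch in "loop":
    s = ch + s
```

Let's trace through this code step by step.

Initialize: s = ''
Entering loop: for ch in "loop":
After iteration 1: ch = 'l', s = 'l'
After iteration 2: ch = 'o', s = 'ol'
After iteration 3: ch = 'o', s = 'ool'
After iteration 4: ch = 'p', s = 'pool'
Loop ends.

Final answer: 'pool'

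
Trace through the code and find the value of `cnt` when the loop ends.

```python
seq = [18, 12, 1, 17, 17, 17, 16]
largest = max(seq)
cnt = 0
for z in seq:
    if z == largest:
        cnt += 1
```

Let's trace through this code step by step.

Initialize: seq = [18, 12, 1, 17, 17, 17, 16]
Initialize: largest = 18
Initialize: cnt = 0
Entering loop: for z in seq:
After iteration 1: z = 18, cnt = 1
After iteration 2: z = 12, cnt = 1
After iteration 3: z = 1, cnt = 1
After iteration 4: z = 17, cnt = 1
After iteration 5: z = 17, cnt = 1
After iteration 6: z = 17, cnt = 1
After iteration 7: z = 16, cnt = 1
Loop ends.

Final answer: 1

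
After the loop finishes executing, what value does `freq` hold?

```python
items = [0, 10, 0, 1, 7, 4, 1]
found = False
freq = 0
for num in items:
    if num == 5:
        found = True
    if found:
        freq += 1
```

Let's trace through this code step by step.

Initialize: items = [0, 10, 0, 1, 7, 4, 1]
Initialize: found = False
Initialize: freq = 0
Entering loop: for num in items:
After iteration 1: num = 0, freq = 0
After iteration 2: num = 10, freq = 0
After iteration 3: num = 0, freq = 0
After iteration 4: num = 1, freq = 0
After iteration 5: num = 7, freq = 0
After iteration 6: num = 4, freq = 0
After iteration 7: num = 1, freq = 0
Loop ends.

Final answer: 0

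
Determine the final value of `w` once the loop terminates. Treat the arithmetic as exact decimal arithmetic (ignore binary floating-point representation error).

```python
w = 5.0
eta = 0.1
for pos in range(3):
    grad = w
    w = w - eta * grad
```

Let's trace through this code step by step.

Initialize: w = 5.0
Initialize: eta = 0.1
Entering loop: for pos in range(3):
After iteration 1: pos = 0, w = 4.5, grad = 5.0
After iteration 2: pos = 1, w = 4.05, grad = 4.5
After iteration 3: pos = 2, w = 3.645, grad = 4.05
Loop ends.

Final answer: 3.645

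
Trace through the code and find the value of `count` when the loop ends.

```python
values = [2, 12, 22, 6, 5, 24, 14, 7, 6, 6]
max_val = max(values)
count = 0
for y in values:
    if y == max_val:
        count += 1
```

Let's trace through this code step by step.

Initialize: values = [2, 12, 22, 6, 5, 24, 14, 7, 6, 6]
Initialize: max_val = 24
Initialize: count = 0
Entering loop: for y in values:
After iteration 1: y = 2, count = 0
After iteration 2: y = 12, count = 0
After iteration 3: y = 22, count = 0
After iteration 4: y = 6, count = 0
After iteration 5: y = 5, count = 0
After iteration 6: y = 24, count = 1
After iteration 7: y = 14, count = 1
After iteration 8: y = 7, count = 1
After iteration 9: y = 6, count = 1
After iteration 10: y = 6, count = 1
Loop ends.

Final answer: 1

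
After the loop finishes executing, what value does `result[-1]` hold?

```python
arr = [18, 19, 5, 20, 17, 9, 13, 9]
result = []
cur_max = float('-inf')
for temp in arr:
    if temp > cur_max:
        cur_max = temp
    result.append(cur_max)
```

Let's trace through this code step by step.

Initialize: arr = [18, 19, 5, 20, 17, 9, 13, 9]
Initialize: result = []
Initialize: cur_max = -inf
Entering loop: for temp in arr:
After iteration 1: temp = 18, result = [18], cur_max = 18
After iteration 2: temp = 19, result = [18, 19], cur_max = 19
After iteration 3: temp = 5, result = [18, 19, 19], cur_max = 19
After iteration 4: temp = 20, result = [18, 19, 19, 20], cur_max = 20
After iteration 5: temp = 17, result = [18, 19, 19, 20, 20], cur_max = 20
After iteration 6: temp = 9, result = [18, 19, 19, 20, 20, 20], cur_max = 20
After iteration 7: temp = 13, result = [18, 19, 19, 20, 20, 20, 20], cur_max = 20
After iteration 8: temp = 9, result = [18, 19, 19, 20, 20, 20, 20, 20], cur_max = 20
Loop ends.
result[-1] = 20

Final answer: 20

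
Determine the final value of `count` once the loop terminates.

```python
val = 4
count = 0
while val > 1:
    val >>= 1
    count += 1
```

Let's trace through this code step by step.

Initialize: val = 4
Initialize: count = 0
Entering loop: while val > 1:
After iteration 1: val = 2, count = 1
After iteration 2: val = 1, count = 2
Loop ends.

Final answer: 2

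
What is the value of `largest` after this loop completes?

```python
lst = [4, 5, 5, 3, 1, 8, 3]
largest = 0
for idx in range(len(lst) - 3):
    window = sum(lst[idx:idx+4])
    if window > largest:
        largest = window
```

Let's trace through this code step by step.

Initialize: lst = [4, 5, 5, 3, 1, 8, 3]
Initialize: largest = 0
Entering loop: for idx in range(len(lst) - 3):
After iteration 1: idx = 0, largest = 17, window = 17
After iteration 2: idx = 1, largest = 17, window = 14
After iteration 3: idx = 2, largest = 17, window = 17
After iteration 4: idx = 3, largest = 17, window = 15
Loop ends.

Final answer: 17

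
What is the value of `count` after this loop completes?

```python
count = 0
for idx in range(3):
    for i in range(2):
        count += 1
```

Let's trace through this code step by step.

Initialize: count = 0
Entering loop: for idx in range(3):
After iteration 1: idx = 0, count = 2
After iteration 2: idx = 1, count = 4
After iteration 3: idx = 2, count = 6
Loop ends.

Final answer: 6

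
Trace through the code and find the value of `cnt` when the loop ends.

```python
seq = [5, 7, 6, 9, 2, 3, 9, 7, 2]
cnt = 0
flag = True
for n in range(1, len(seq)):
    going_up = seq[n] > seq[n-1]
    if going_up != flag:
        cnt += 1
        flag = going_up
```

Let's trace through this code step by step.

Initialize: seq = [5, 7, 6, 9, 2, 3, 9, 7, 2]
Initialize: cnt = 0
Initialize: flag = True
Entering loop: for n in range(1, len(seq)):
After iteration 1: n = 1, cnt = 0, flag = True, going_up = True
After iteration 2: n = 2, cnt = 1, flag = False, going_up = False
After iteration 3: n = 3, cnt = 2, flag = True, going_up = True
After iteration 4: n = 4, cnt = 3, flag = False, going_up = False
After iteration 5: n = 5, cnt = 4, flag = True, going_up = True
After iteration 6: n = 6, cnt = 4, flag = True, going_up = True
After iteration 7: n = 7, cnt = 5, flag = False, going_up = False
After iteration 8: n = 8, cnt = 5, flag = False, going_up = False
Loop ends.

Final answer: 5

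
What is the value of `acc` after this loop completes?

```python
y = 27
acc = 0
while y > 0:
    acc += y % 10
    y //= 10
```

Let's trace through this code step by step.

Initialize: y = 27
Initialize: acc = 0
Entering loop: while y > 0:
After iteration 1: y = 2, acc = 7
After iteration 2: y = 0, acc = 9
Loop ends.

Final answer: 9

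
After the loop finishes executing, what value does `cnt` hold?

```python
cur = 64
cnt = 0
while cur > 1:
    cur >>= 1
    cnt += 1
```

Let's trace through this code step by step.

Initialize: cur = 64
Initialize: cnt = 0
Entering loop: while cur > 1:
After iteration 1: cur = 32, cnt = 1
After iteration 2: cur = 16, cnt = 2
After iteration 3: cur = 8, cnt = 3
After iteration 4: cur = 4, cnt = 4
After iteration 5: cur = 2, cnt = 5
After iteration 6: cur = 1, cnt = 6
Loop ends.

Final answer: 6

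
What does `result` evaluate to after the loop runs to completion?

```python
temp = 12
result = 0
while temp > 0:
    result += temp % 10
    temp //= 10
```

Let's trace through this code step by step.

Initialize: temp = 12
Initialize: result = 0
Entering loop: while temp > 0:
After iteration 1: temp = 1, result = 2
After iteration 2: temp = 0, result = 3
Loop ends.

Final answer: 3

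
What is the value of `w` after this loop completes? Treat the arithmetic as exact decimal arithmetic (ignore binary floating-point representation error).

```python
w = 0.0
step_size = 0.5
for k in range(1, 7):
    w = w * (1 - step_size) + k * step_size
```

Let's trace through this code step by step.

Initialize: w = 0.0
Initialize: step_size = 0.5
Entering loop: for k in range(1, 7):
After iteration 1: k = 1, w = 0.5
After iteration 2: k = 2, w = 1.25
After iteration 3: k = 3, w = 2.125
After iteration 4: k = 4, w = 3.0625
After iteration 5: k = 5, w = 4.03125
After iteration 6: k = 6, w = 5.015625
Loop ends.

Final answer: 5.015625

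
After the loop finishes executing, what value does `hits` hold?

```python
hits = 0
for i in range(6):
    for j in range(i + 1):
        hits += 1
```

Let's trace through this code step by step.

Initialize: hits = 0
Entering loop: for i in range(6):
After iteration 1: i = 0, hits = 1, j = 0
After iteration 2: i = 1, hits = 3, j = 1
After iteration 3: i = 2, hits = 6, j = 2
After iteration 4: i = 3, hits = 10, j = 3
After iteration 5: i = 4, hits = 15, j = 4
After iteration 6: i = 5, hits = 21, j = 5
Loop ends.

Final answer: 21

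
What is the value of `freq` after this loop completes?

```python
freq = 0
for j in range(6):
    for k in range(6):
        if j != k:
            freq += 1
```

Let's trace through this code step by step.

Initialize: freq = 0
Entering loop: for j in range(6):
After iteration 1: j = 0, freq = 5
After iteration 2: j = 1, freq = 10
After iteration 3: j = 2, freq = 15
After iteration 4: j = 3, freq = 20
After iteration 5: j = 4, freq = 25
After iteration 6: j = 5, freq = 30
Loop ends.

Final answer: 30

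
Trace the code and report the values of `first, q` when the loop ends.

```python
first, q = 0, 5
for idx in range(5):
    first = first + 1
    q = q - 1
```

Let's trace through this code step by step.

Initialize: first = 0
Initialize: q = 5
Entering loop: for idx in range(5):
After iteration 1: idx = 0, first = 1, q = 4
After iteration 2: idx = 1, first = 2, q = 3
After iteration 3: idx = 2, first = 3, q = 2
After iteration 4: idx = 3, first = 4, q = 1
After iteration 5: idx = 4, first = 5, q = 0
Loop ends.

Final answer: 5, 0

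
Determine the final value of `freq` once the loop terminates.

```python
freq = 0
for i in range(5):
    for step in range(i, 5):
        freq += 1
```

Let's trace through this code step by step.

Initialize: freq = 0
Entering loop: for i in range(5):
After iteration 1: i = 0, freq = 5
After iteration 2: i = 1, freq = 9
After iteration 3: i = 2, freq = 12
After iteration 4: i = 3, freq = 14
After iteration 5: i = 4, freq = 15
Loop ends.

Final answer: 15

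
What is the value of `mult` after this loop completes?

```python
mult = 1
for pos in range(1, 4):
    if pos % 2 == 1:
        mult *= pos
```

Let's trace through this code step by step.

Initialize: mult = 1
Entering loop: for pos in range(1, 4):
After iteration 1: pos = 1, mult = 1
After iteration 2: pos = 2, mult = 1
After iteration 3: pos = 3, mult = 3
Loop ends.

Final answer: 3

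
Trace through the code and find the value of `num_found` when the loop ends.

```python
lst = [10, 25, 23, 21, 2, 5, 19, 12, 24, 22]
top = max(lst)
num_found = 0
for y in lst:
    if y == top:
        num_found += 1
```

Let's trace through this code step by step.

Initialize: lst = [10, 25, 23, 21, 2, 5, 19, 12, 24, 22]
Initialize: top = 25
Initialize: num_found = 0
Entering loop: for y in lst:
After iteration 1: y = 10, num_found = 0
After iteration 2: y = 25, num_found = 1
After iteration 3: y = 23, num_found = 1
After iteration 4: y = 21, num_found = 1
After iteration 5: y = 2, num_found = 1
After iteration 6: y = 5, num_found = 1
After iteration 7: y = 19, num_found = 1
After iteration 8: y = 12, num_found = 1
After iteration 9: y = 24, num_found = 1
After iteration 10: y = 22, num_found = 1
Loop ends.

Final answer: 1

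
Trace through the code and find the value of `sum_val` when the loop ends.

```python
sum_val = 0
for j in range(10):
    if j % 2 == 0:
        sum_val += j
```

Let's trace through this code step by step.

Initialize: sum_val = 0
Entering loop: for j in range(10):
After iteration 1: j = 0, sum_val = 0
After iteration 2: j = 1, sum_val = 0
After iteration 3: j = 2, sum_val = 2
After iteration 4: j = 3, sum_val = 2
After iteration 5: j = 4, sum_val = 6
After iteration 6: j = 5, sum_val = 6
After iteration 7: j = 6, sum_val = 12
After iteration 8: j = 7, sum_val = 12
After iteration 9: j = 8, sum_val = 20
After iteration 10: j = 9, sum_val = 20
Loop ends.

Final answer: 20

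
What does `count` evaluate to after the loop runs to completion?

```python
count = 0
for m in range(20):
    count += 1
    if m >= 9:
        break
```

Let's trace through this code step by step.

Initialize: count = 0
Entering loop: for m in range(20):
After iteration 1: m = 0, count = 1
After iteration 2: m = 1, count = 2
After iteration 3: m = 2, count = 3
After iteration 4: m = 3, count = 4
After iteration 5: m = 4, count = 5
After iteration 6: m = 5, count = 6
After iteration 7: m = 6, count = 7
After iteration 8: m = 7, count = 8
After iteration 9: m = 8, count = 9
After iteration 10: m = 9, count = 10
Loop ends.

Final answer: 10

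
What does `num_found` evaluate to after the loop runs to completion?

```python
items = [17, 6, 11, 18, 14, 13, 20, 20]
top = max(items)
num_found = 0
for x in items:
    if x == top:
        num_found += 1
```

Let's trace through this code step by step.

Initialize: items = [17, 6, 11, 18, 14, 13, 20, 20]
Initialize: top = 20
Initialize: num_found = 0
Entering loop: for x in items:
After iteration 1: x = 17, num_found = 0
After iteration 2: x = 6, num_found = 0
After iteration 3: x = 11, num_found = 0
After iteration 4: x = 18, num_found = 0
After iteration 5: x = 14, num_found = 0
After iteration 6: x = 13, num_found = 0
After iteration 7: x = 20, num_found = 1
After iteration 8: x = 20, num_found = 2
Loop ends.

Final answer: 2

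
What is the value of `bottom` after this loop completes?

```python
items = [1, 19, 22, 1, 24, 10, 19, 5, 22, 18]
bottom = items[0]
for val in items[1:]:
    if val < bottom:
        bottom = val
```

Let's trace through this code step by step.

Initialize: items = [1, 19, 22, 1, 24, 10, 19, 5, 22, 18]
Initialize: bottom = 1
Entering loop: for val in items[1:]:
After iteration 1: val = 19, bottom = 1
After iteration 2: val = 22, bottom = 1
After iteration 3: val = 1, bottom = 1
After iteration 4: val = 24, bottom = 1
After iteration 5: val = 10, bottom = 1
After iteration 6: val = 19, bottom = 1
After iteration 7: val = 5, bottom = 1
After iteration 8: val = 22, bottom = 1
After iteration 9: val = 18, bottom = 1
Loop ends.

Final answer: 1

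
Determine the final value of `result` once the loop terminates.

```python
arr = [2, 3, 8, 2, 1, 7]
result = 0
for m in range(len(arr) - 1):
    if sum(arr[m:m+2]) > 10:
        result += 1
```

Let's trace through this code step by step.

Initialize: arr = [2, 3, 8, 2, 1, 7]
Initialize: result = 0
Entering loop: for m in range(len(arr) - 1):
After iteration 1: m = 0, result = 0
After iteration 2: m = 1, result = 1
After iteration 3: m = 2, result = 1
After iteration 4: m = 3, result = 1
After iteration 5: m = 4, result = 1
Loop ends.

Final answer: 1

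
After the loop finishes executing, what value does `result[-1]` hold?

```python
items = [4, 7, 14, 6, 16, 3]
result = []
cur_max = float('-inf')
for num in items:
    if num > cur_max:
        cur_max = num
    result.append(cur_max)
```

Let's trace through this code step by step.

Initialize: items = [4, 7, 14, 6, 16, 3]
Initialize: result = []
Initialize: cur_max = -inf
Entering loop: for num in items:
After iteration 1: num = 4, result = [4], cur_max = 4
After iteration 2: num = 7, result = [4, 7], cur_max = 7
After iteration 3: num = 14, result = [4, 7, 14], cur_max = 14
After iteration 4: num = 6, result = [4, 7, 14, 14], cur_max = 14
After iteration 5: num = 16, result = [4, 7, 14, 14, 16], cur_max = 16
After iteration 6: num = 3, result = [4, 7, 14, 14, 16, 16], cur_max = 16
Loop ends.
result[-1] = 16

Final answer: 16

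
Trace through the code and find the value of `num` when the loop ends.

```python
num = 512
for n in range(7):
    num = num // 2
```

Let's trace through this code step by step.

Initialize: num = 512
Entering loop: for n in range(7):
After iteration 1: n = 0, num = 256
After iteration 2: n = 1, num = 128
After iteration 3: n = 2, num = 64
After iteration 4: n = 3, num = 32
After iteration 5: n = 4, num = 16
After iteration 6: n = 5, num = 8
After iteration 7: n = 6, num = 4
Loop ends.

Final answer: 4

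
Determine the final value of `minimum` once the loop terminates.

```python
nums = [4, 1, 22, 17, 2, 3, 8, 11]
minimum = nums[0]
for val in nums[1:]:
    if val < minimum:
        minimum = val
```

Let's trace through this code step by step.

Initialize: nums = [4, 1, 22, 17, 2, 3, 8, 11]
Initialize: minimum = 4
Entering loop: for val in nums[1:]:
After iteration 1: val = 1, minimum = 1
After iteration 2: val = 22, minimum = 1
After iteration 3: val = 17, minimum = 1
After iteration 4: val = 2, minimum = 1
After iteration 5: val = 3, minimum = 1
After iteration 6: val = 8, minimum = 1
After iteration 7: val = 11, minimum = 1
Loop ends.

Final answer: 1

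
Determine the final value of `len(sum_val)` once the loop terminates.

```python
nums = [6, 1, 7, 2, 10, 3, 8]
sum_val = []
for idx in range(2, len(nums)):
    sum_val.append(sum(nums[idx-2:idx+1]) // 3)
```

Let's trace through this code step by step.

Initialize: nums = [6, 1, 7, 2, 10, 3, 8]
Initialize: sum_val = []
Entering loop: for idx in range(2, len(nums)):
After iteration 1: idx = 2, sum_val = [4]
After iteration 2: idx = 3, sum_val = [4, 3]
After iteration 3: idx = 4, sum_val = [4, 3, 6]
After iteration 4: idx = 5, sum_val = [4, 3, 6, 5]
After iteration 5: idx = 6, sum_val = [4, 3, 6, 5, 7]
Loop ends.
len(sum_val) = 5

Final answer: 5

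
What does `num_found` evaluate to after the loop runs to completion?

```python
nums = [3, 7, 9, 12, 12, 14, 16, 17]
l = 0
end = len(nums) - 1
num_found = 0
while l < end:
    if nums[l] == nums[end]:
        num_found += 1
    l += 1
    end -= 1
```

Let's trace through this code step by step.

Initialize: nums = [3, 7, 9, 12, 12, 14, 16, 17]
Initialize: l = 0
Initialize: end = 7
Initialize: num_found = 0
Entering loop: while l < end:
After iteration 1: l = 1, end = 6, num_found = 0
After iteration 2: l = 2, end = 5, num_found = 0
After iteration 3: l = 3, end = 4, num_found = 0
After iteration 4: l = 4, end = 3, num_found = 1
Loop ends.

Final answer: 1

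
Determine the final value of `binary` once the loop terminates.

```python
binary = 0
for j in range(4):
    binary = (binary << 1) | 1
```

Let's trace through this code step by step.

Initialize: binary = 0
Entering loop: for j in range(4):
After iteration 1: j = 0, binary = 1
After iteration 2: j = 1, binary = 3
After iteration 3: j = 2, binary = 7
After iteration 4: j = 3, binary = 15
Loop ends.

Final answer: 15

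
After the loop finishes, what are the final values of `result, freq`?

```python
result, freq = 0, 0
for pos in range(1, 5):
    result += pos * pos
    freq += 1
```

Let's trace through this code step by step.

Initialize: result = 0
Initialize: freq = 0
Entering loop: for pos in range(1, 5):
After iteration 1: pos = 1, result = 1, freq = 1
After iteration 2: pos = 2, result = 5, freq = 2
After iteration 3: pos = 3, result = 14, freq = 3
After iteration 4: pos = 4, result = 30, freq = 4
Loop ends.

Final answer: 30, 4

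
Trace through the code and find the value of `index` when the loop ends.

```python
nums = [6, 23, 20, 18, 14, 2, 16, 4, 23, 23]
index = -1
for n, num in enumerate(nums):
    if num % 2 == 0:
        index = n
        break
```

Let's trace through this code step by step.

Initialize: nums = [6, 23, 20, 18, 14, 2, 16, 4, 23, 23]
Initialize: index = -1
Entering loop: for n, num in enumerate(nums):
After iteration 1: n = 0, num = 6, index = 0
Loop ends.

Final answer: 0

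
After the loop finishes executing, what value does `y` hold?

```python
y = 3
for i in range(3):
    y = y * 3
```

Let's trace through this code step by step.

Initialize: y = 3
Entering loop: for i in range(3):
After iteration 1: i = 0, y = 9
After iteration 2: i = 1, y = 27
After iteration 3: i = 2, y = 81
Loop ends.

Final answer: 81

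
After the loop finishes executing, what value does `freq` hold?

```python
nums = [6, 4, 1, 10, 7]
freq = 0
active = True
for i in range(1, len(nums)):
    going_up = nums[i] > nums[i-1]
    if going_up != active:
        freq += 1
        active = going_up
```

Let's trace through this code step by step.

Initialize: nums = [6, 4, 1, 10, 7]
Initialize: freq = 0
Initialize: active = True
Entering loop: for i in range(1, len(nums)):
After iteration 1: i = 1, freq = 1, active = False, going_up = False
After iteration 2: i = 2, freq = 1, active = False, going_up = False
After iteration 3: i = 3, freq = 2, active = True, going_up = True
After iteration 4: i = 4, freq = 3, active = False, going_up = False
Loop ends.

Final answer: 3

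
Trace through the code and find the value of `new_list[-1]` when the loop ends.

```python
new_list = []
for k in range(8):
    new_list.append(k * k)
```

Let's trace through this code step by step.

Initialize: new_list = []
Entering loop: for k in range(8):
After iteration 1: k = 0, new_list = [0]
After iteration 2: k = 1, new_list = [0, 1]
After iteration 3: k = 2, new_list = [0, 1, 4]
After iteration 4: k = 3, new_list = [0, 1, 4, 9]
After iteration 5: k = 4, new_list = [0, 1, 4, 9, 16]
After iteration 6: k = 5, new_list = [0, 1, 4, 9, 16, 25]
After iteration 7: k = 6, new_list = [0, 1, 4, 9, 16, 25, 36]
After iteration 8: k = 7, new_list = [0, 1, 4, 9, 16, 25, 36, 49]
Loop ends.
new_list[-1] = 49

Final answer: 49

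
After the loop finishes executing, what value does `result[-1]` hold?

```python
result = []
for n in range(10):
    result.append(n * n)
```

Let's trace through this code step by step.

Initialize: result = []
Entering loop: for n in range(10):
After iteration 1: n = 0, result = [0]
After iteration 2: n = 1, result = [0, 1]
After iteration 3: n = 2, result = [0, 1, 4]
After iteration 4: n = 3, result = [0, 1, 4, 9]
After iteration 5: n = 4, result = [0, 1, 4, 9, 16]
After iteration 6: n = 5, result = [0, 1, 4, 9, 16, 25]
After iteration 7: n = 6, result = [0, 1, 4, 9, 16, 25, 36]
After iteration 8: n = 7, result = [0, 1, 4, 9, 16, 25, 36, 49]
After iteration 9: n = 8, result = [0, 1, 4, 9, 16, 25, 36, 49, 64]
After iteration 10: n = 9, result = [0, 1, 4, 9, 16, 25, 36, 49, 64, 81]
Loop ends.
result[-1] = 81

Final answer: 81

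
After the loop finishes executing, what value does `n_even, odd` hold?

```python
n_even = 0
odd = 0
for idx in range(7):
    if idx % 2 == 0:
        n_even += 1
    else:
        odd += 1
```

Let's trace through this code step by step.

Initialize: n_even = 0
Initialize: odd = 0
Entering loop: for idx in range(7):
After iteration 1: idx = 0, n_even = 1, odd = 0
After iteration 2: idx = 1, n_even = 1, odd = 1
After iteration 3: idx = 2, n_even = 2, odd = 1
After iteration 4: idx = 3, n_even = 2, odd = 2
After iteration 5: idx = 4, n_even = 3, odd = 2
After iteration 6: idx = 5, n_even = 3, odd = 3
After iteration 7: idx = 6, n_even = 4, odd = 3
Loop ends.

Final answer: 4, 3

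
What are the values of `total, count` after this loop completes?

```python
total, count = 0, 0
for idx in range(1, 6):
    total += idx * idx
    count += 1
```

Let's trace through this code step by step.

Initialize: total = 0
Initialize: count = 0
Entering loop: for idx in range(1, 6):
After iteration 1: idx = 1, total = 1, count = 1
After iteration 2: idx = 2, total = 5, count = 2
After iteration 3: idx = 3, total = 14, count = 3
After iteration 4: idx = 4, total = 30, count = 4
After iteration 5: idx = 5, total = 55, count = 5
Loop ends.

Final answer: 55, 5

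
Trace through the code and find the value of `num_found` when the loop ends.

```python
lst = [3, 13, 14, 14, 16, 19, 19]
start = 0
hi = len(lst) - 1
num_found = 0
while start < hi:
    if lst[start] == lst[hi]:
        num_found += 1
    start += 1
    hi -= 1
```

Let's trace through this code step by step.

Initialize: lst = [3, 13, 14, 14, 16, 19, 19]
Initialize: start = 0
Initialize: hi = 6
Initialize: num_found = 0
Entering loop: while start < hi:
After iteration 1: start = 1, hi = 5, num_found = 0
After iteration 2: start = 2, hi = 4, num_found = 0
After iteration 3: start = 3, hi = 3, num_found = 0
Loop ends.

Final answer: 0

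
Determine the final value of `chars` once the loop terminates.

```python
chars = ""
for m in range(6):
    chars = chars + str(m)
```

Let's trace through this code step by step.

Initialize: chars = ''
Entering loop: for m in range(6):
After iteration 1: m = 0, chars = '0'
After iteration 2: m = 1, chars = '01'
After iteration 3: m = 2, chars = '012'
After iteration 4: m = 3, chars = '0123'
After iteration 5: m = 4, chars = '01234'
After iteration 6: m = 5, chars = '012345'
Loop ends.

Final answer: '012345'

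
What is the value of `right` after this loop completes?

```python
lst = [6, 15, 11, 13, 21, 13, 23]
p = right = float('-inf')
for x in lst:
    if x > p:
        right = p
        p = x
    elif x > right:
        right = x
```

Let's trace through this code step by step.

Initialize: lst = [6, 15, 11, 13, 21, 13, 23]
Initialize: p = -inf
Initialize: right = -inf
Entering loop: for x in lst:
After iteration 1: x = 6, p = 6, right = -inf
After iteration 2: x = 15, p = 15, right = 6
After iteration 3: x = 11, p = 15, right = 11
After iteration 4: x = 13, p = 15, right = 13
After iteration 5: x = 21, p = 21, right = 15
After iteration 6: x = 13, p = 21, right = 15
After iteration 7: x = 23, p = 23, right = 21
Loop ends.

Final answer: 21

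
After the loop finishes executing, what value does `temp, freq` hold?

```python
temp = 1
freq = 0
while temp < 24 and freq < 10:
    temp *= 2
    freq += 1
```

Let's trace through this code step by step.

Initialize: temp = 1
Initialize: freq = 0
Entering loop: while temp < 24 and freq < 10:
After iteration 1: temp = 2, freq = 1
After iteration 2: temp = 4, freq = 2
After iteration 3: temp = 8, freq = 3
After iteration 4: temp = 16, freq = 4
After iteration 5: temp = 32, freq = 5
Loop ends.

Final answer: 32, 5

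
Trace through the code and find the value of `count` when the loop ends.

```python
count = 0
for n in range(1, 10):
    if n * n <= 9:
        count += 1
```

Let's trace through this code step by step.

Initialize: count = 0
Entering loop: for n in range(1, 10):
After iteration 1: n = 1, count = 1
After iteration 2: n = 2, count = 2
After iteration 3: n = 3, count = 3
After iteration 4: n = 4, count = 3
After iteration 5: n = 5, count = 3
After iteration 6: n = 6, count = 3
After iteration 7: n = 7, count = 3
After iteration 8: n = 8, count = 3
After iteration 9: n = 9, count = 3
Loop ends.

Final answer: 3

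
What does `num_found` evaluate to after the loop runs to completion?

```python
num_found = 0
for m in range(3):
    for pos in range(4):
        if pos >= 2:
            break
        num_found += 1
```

Let's trace through this code step by step.

Initialize: num_found = 0
Entering loop: for m in range(3):
After iteration 1: m = 0, num_found = 2
After iteration 2: m = 1, num_found = 4
After iteration 3: m = 2, num_found = 6
Loop ends.

Final answer: 6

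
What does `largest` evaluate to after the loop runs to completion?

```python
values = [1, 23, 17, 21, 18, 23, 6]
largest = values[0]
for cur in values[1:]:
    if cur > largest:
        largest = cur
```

Let's trace through this code step by step.

Initialize: values = [1, 23, 17, 21, 18, 23, 6]
Initialize: largest = 1
Entering loop: for cur in values[1:]:
After iteration 1: cur = 23, largest = 23
After iteration 2: cur = 17, largest = 23
After iteration 3: cur = 21, largest = 23
After iteration 4: cur = 18, largest = 23
After iteration 5: cur = 23, largest = 23
After iteration 6: cur = 6, largest = 23
Loop ends.

Final answer: 23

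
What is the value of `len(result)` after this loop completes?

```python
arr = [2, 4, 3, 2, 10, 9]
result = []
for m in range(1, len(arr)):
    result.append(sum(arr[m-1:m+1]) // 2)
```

Let's trace through this code step by step.

Initialize: arr = [2, 4, 3, 2, 10, 9]
Initialize: result = []
Entering loop: for m in range(1, len(arr)):
After iteration 1: m = 1, result = [3]
After iteration 2: m = 2, result = [3, 3]
After iteration 3: m = 3, result = [3, 3, 2]
After iteration 4: m = 4, result = [3, 3, 2, 6]
After iteration 5: m = 5, result = [3, 3, 2, 6, 9]
Loop ends.
len(result) = 5

Final answer: 5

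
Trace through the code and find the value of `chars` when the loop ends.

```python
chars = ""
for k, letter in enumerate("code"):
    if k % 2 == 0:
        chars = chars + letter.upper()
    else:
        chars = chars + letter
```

Let's trace through this code step by step.

Initialize: chars = ''
Entering loop: for k, letter in enumerate("code"):
After iteration 1: k = 0, letter = 'c', chars = 'C'
After iteration 2: k = 1, letter = 'o', chars = 'Co'
After iteration 3: k = 2, letter = 'd', chars = 'CoD'
After iteration 4: k = 3, letter = 'e', chars = 'CoDe'
Loop ends.

Final answer: 'CoDe'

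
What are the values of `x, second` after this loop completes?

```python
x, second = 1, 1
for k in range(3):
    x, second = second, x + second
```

Let's trace through this code step by step.

Initialize: x = 1
Initialize: second = 1
Entering loop: for k in range(3):
After iteration 1: k = 0, x = 1, second = 2
After iteration 2: k = 1, x = 2, second = 3
After iteration 3: k = 2, x = 3, second = 5
Loop ends.

Final answer: 3, 5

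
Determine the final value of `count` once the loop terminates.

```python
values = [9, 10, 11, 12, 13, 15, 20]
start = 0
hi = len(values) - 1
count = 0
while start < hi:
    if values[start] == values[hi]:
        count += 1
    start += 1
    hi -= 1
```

Let's trace through this code step by step.

Initialize: values = [9, 10, 11, 12, 13, 15, 20]
Initialize: start = 0
Initialize: hi = 6
Initialize: count = 0
Entering loop: while start < hi:
After iteration 1: start = 1, hi = 5, count = 0
After iteration 2: start = 2, hi = 4, count = 0
After iteration 3: start = 3, hi = 3, count = 0
Loop ends.

Final answer: 0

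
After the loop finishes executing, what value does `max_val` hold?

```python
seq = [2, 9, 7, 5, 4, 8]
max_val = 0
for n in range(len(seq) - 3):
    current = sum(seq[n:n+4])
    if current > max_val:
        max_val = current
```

Let's trace through this code step by step.

Initialize: seq = [2, 9, 7, 5, 4, 8]
Initialize: max_val = 0
Entering loop: for n in range(len(seq) - 3):
After iteration 1: n = 0, max_val = 23, current = 23
After iteration 2: n = 1, max_val = 25, current = 25
After iteration 3: n = 2, max_val = 25, current = 24
Loop ends.

Final answer: 25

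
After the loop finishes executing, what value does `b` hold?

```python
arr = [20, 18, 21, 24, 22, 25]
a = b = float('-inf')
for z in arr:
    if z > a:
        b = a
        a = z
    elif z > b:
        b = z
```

Let's trace through this code step by step.

Initialize: arr = [20, 18, 21, 24, 22, 25]
Initialize: a = -inf
Initialize: b = -inf
Entering loop: for z in arr:
After iteration 1: z = 20, a = 20, b = -inf
After iteration 2: z = 18, a = 20, b = 18
After iteration 3: z = 21, a = 21, b = 20
After iteration 4: z = 24, a = 24, b = 21
After iteration 5: z = 22, a = 24, b = 22
After iteration 6: z = 25, a = 25, b = 24
Loop ends.

Final answer: 24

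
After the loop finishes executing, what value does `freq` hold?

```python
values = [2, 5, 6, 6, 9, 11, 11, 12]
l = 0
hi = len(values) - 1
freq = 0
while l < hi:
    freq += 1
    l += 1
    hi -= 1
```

Let's trace through this code step by step.

Initialize: values = [2, 5, 6, 6, 9, 11, 11, 12]
Initialize: l = 0
Initialize: hi = 7
Initialize: freq = 0
Entering loop: while l < hi:
After iteration 1: l = 1, hi = 6, freq = 1
After iteration 2: l = 2, hi = 5, freq = 2
After iteration 3: l = 3, hi = 4, freq = 3
After iteration 4: l = 4, hi = 3, freq = 4
Loop ends.

Final answer: 4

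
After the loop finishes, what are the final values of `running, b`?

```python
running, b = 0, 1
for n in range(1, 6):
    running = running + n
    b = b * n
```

Let's trace through this code step by step.

Initialize: running = 0
Initialize: b = 1
Entering loop: for n in range(1, 6):
After iteration 1: n = 1, running = 1, b = 1
After iteration 2: n = 2, running = 3, b = 2
After iteration 3: n = 3, running = 6, b = 6
After iteration 4: n = 4, running = 10, b = 24
After iteration 5: n = 5, running = 15, b = 120
Loop ends.

Final answer: 15, 120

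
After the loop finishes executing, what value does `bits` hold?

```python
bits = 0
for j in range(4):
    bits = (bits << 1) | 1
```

Let's trace through this code step by step.

Initialize: bits = 0
Entering loop: for j in range(4):
After iteration 1: j = 0, bits = 1
After iteration 2: j = 1, bits = 3
After iteration 3: j = 2, bits = 7
After iteration 4: j = 3, bits = 15
Loop ends.

Final answer: 15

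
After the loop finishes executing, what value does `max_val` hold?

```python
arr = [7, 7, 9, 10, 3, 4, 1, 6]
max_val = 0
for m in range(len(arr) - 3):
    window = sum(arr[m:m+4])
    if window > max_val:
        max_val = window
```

Let's trace through this code step by step.

Initialize: arr = [7, 7, 9, 10, 3, 4, 1, 6]
Initialize: max_val = 0
Entering loop: for m in range(len(arr) - 3):
After iteration 1: m = 0, max_val = 33, window = 33
After iteration 2: m = 1, max_val = 33, window = 29
After iteration 3: m = 2, max_val = 33, window = 26
After iteration 4: m = 3, max_val = 33, window = 18
After iteration 5: m = 4, max_val = 33, window = 14
Loop ends.

Final answer: 33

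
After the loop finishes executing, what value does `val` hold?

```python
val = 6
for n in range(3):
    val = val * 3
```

Let's trace through this code step by step.

Initialize: val = 6
Entering loop: for n in range(3):
After iteration 1: n = 0, val = 18
After iteration 2: n = 1, val = 54
After iteration 3: n = 2, val = 162
Loop ends.

Final answer: 162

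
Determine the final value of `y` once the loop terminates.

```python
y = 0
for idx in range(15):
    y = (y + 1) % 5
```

Let's trace through this code step by step.

Initialize: y = 0
Entering loop: for idx in range(15):
After iteration 1: idx = 0, y = 1
After iteration 2: idx = 1, y = 2
After iteration 3: idx = 2, y = 3
After iteration 4: idx = 3, y = 4
After iteration 5: idx = 4, y = 0
After iteration 6: idx = 5, y = 1
After iteration 7: idx = 6, y = 2
After iteration 8: idx = 7, y = 3
After iteration 9: idx = 8, y = 4
After iteration 10: idx = 9, y = 0
After iteration 11: idx = 10, y = 1
After iteration 12: idx = 11, y = 2
After iteration 13: idx = 12, y = 3
After iteration 14: idx = 13, y = 4
After iteration 15: idx = 14, y = 0
Loop ends.

Final answer: 0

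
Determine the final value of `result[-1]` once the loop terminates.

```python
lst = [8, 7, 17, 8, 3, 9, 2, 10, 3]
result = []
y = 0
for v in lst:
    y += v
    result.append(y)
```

Let's trace through this code step by step.

Initialize: lst = [8, 7, 17, 8, 3, 9, 2, 10, 3]
Initialize: result = []
Initialize: y = 0
Entering loop: for v in lst:
After iteration 1: v = 8, result = [8], y = 8
After iteration 2: v = 7, result = [8, 15], y = 15
After iteration 3: v = 17, result = [8, 15, 32], y = 32
After iteration 4: v = 8, result = [8, 15, 32, 40], y = 40
After iteration 5: v = 3, result = [8, 15, 32, 40, 43], y = 43
After iteration 6: v = 9, result = [8, 15, 32, 40, 43, 52], y = 52
After iteration 7: v = 2, result = [8, 15, 32, 40, 43, 52, 54], y = 54
After iteration 8: v = 10, result = [8, 15, 32, 40, 43, 52, 54, 64], y = 64
After iteration 9: v = 3, result = [8, 15, 32, 40, 43, 52, 54, 64, 67], y = 67
Loop ends.
result[-1] = 67

Final answer: 67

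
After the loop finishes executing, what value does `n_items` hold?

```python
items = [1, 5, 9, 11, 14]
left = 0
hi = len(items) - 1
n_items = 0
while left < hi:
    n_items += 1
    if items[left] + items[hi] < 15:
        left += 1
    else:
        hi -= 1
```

Let's trace through this code step by step.

Initialize: items = [1, 5, 9, 11, 14]
Initialize: left = 0
Initialize: hi = 4
Initialize: n_items = 0
Entering loop: while left < hi:
After iteration 1: left = 0, hi = 3, n_items = 1
After iteration 2: left = 1, hi = 3, n_items = 2
After iteration 3: left = 1, hi = 2, n_items = 3
After iteration 4: left = 2, hi = 2, n_items = 4
Loop ends.

Final answer: 4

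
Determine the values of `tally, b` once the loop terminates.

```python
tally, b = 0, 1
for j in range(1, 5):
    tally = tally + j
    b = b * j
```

Let's trace through this code step by step.

Initialize: tally = 0
Initialize: b = 1
Entering loop: for j in range(1, 5):
After iteration 1: j = 1, tally = 1, b = 1
After iteration 2: j = 2, tally = 3, b = 2
After iteration 3: j = 3, tally = 6, b = 6
After iteration 4: j = 4, tally = 10, b = 24
Loop ends.

Final answer: 10, 24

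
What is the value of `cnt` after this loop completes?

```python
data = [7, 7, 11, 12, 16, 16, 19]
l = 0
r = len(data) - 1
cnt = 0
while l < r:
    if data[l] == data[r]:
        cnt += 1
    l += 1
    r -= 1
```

Let's trace through this code step by step.

Initialize: data = [7, 7, 11, 12, 16, 16, 19]
Initialize: l = 0
Initialize: r = 6
Initialize: cnt = 0
Entering loop: while l < r:
After iteration 1: l = 1, r = 5, cnt = 0
After iteration 2: l = 2, r = 4, cnt = 0
After iteration 3: l = 3, r = 3, cnt = 0
Loop ends.

Final answer: 0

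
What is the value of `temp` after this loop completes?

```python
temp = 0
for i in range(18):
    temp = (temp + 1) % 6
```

Let's trace through this code step by step.

Initialize: temp = 0
Entering loop: for i in range(18):
After iteration 1: i = 0, temp = 1
After iteration 2: i = 1, temp = 2
After iteration 3: i = 2, temp = 3
After iteration 4: i = 3, temp = 4
After iteration 5: i = 4, temp = 5
After iteration 6: i = 5, temp = 0
After iteration 7: i = 6, temp = 1
After iteration 8: i = 7, temp = 2
After iteration 9: i = 8, temp = 3
After iteration 10: i = 9, temp = 4
After iteration 11: i = 10, temp = 5
After iteration 12: i = 11, temp = 0
After iteration 13: i = 12, temp = 1
After iteration 14: i = 13, temp = 2
After iteration 15: i = 14, temp = 3
After iteration 16: i = 15, temp = 4
After iteration 17: i = 16, temp = 5
After iteration 18: i = 17, temp = 0
Loop ends.

Final answer: 0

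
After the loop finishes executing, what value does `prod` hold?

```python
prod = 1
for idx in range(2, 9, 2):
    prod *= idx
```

Let's trace through this code step by step.

Initialize: prod = 1
Entering loop: for idx in range(2, 9, 2):
After iteration 1: idx = 2, prod = 2
After iteration 2: idx = 4, prod = 8
After iteration 3: idx = 6, prod = 48
After iteration 4: idx = 8, prod = 384
Loop ends.

Final answer: 384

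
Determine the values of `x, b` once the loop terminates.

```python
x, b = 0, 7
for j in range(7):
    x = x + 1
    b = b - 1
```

Let's trace through this code step by step.

Initialize: x = 0
Initialize: b = 7
Entering loop: for j in range(7):
After iteration 1: j = 0, x = 1, b = 6
After iteration 2: j = 1, x = 2, b = 5
After iteration 3: j = 2, x = 3, b = 4
After iteration 4: j = 3, x = 4, b = 3
After iteration 5: j = 4, x = 5, b = 2
After iteration 6: j = 5, x = 6, b = 1
After iteration 7: j = 6, x = 7, b = 0
Loop ends.

Final answer: 7, 0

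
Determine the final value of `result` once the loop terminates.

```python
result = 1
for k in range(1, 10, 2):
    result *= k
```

Let's trace through this code step by step.

Initialize: result = 1
Entering loop: for k in range(1, 10, 2):
After iteration 1: k = 1, result = 1
After iteration 2: k = 3, result = 3
After iteration 3: k = 5, result = 15
After iteration 4: k = 7, result = 105
After iteration 5: k = 9, result = 945
Loop ends.

Final answer: 945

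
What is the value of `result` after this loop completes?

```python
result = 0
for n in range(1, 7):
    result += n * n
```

Let's trace through this code step by step.

Initialize: result = 0
Entering loop: for n in range(1, 7):
After iteration 1: n = 1, result = 1
After iteration 2: n = 2, result = 5
After iteration 3: n = 3, result = 14
After iteration 4: n = 4, result = 30
After iteration 5: n = 5, result = 55
After iteration 6: n = 6, result = 91
Loop ends.

Final answer: 91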